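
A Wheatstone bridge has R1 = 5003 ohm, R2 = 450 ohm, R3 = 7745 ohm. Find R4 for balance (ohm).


At balance: R1*R4 = R2*R3, so R4 = R2*R3/R1.
R4 = 450 * 7745 / 5003
R4 = 3485250 / 5003
R4 = 696.63 ohm

696.63 ohm


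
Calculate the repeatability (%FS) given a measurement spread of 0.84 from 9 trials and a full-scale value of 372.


Repeatability = (spread / full scale) * 100%.
R = (0.84 / 372) * 100
R = 0.226 %FS

0.226 %FS


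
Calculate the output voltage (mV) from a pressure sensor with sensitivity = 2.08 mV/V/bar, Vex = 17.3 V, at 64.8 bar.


Output = sensitivity * Vex * P.
Vout = 2.08 * 17.3 * 64.8
Vout = 35.984 * 64.8
Vout = 2331.76 mV

2331.76 mV


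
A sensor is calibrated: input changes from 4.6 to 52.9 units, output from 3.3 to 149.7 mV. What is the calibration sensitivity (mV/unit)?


Sensitivity = (y2 - y1) / (x2 - x1).
S = (149.7 - 3.3) / (52.9 - 4.6)
S = 146.4 / 48.3
S = 3.0311 mV/unit

3.0311 mV/unit


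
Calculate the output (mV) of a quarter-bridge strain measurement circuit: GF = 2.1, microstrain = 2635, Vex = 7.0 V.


Quarter bridge output: Vout = (GF * epsilon * Vex) / 4.
Vout = (2.1 * 2635e-6 * 7.0) / 4
Vout = 0.0387345 / 4 V
Vout = 0.00968362 V = 9.6836 mV

9.6836 mV


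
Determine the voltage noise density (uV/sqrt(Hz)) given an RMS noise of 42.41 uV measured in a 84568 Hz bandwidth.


Noise spectral density = Vrms / sqrt(BW).
NSD = 42.41 / sqrt(84568)
NSD = 42.41 / 290.8058
NSD = 0.1458 uV/sqrt(Hz)

0.1458 uV/sqrt(Hz)


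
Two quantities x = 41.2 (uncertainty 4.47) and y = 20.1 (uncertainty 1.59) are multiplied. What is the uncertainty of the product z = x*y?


For a product z = x*y, the relative uncertainty is:
uz/z = sqrt((ux/x)^2 + (uy/y)^2)
Relative uncertainties: ux/x = 4.47/41.2 = 0.108495
uy/y = 1.59/20.1 = 0.079104
z = 41.2 * 20.1 = 828.1
uz = 828.1 * sqrt(0.108495^2 + 0.079104^2) = 111.193

111.193


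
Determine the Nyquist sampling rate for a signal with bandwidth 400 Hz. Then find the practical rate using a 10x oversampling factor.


By Nyquist theorem, fs_min = 2 * fmax.
fs_min = 2 * 400 = 800 Hz
Practical rate = 10 * fs_min = 10 * 800 = 8000 Hz

fs_min = 800 Hz, fs_practical = 8000 Hz


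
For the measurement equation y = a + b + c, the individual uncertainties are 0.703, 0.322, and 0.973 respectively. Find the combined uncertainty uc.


For a sum of independent quantities, uc = sqrt(u1^2 + u2^2 + u3^2).
uc = sqrt(0.703^2 + 0.322^2 + 0.973^2)
uc = sqrt(0.494209 + 0.103684 + 0.946729)
uc = 1.2428

1.2428


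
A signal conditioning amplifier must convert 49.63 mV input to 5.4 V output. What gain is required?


Gain = Vout / Vin (converting to same units).
G = 5.4 V / 49.63 mV
G = 5400.0 mV / 49.63 mV
G = 108.81

108.81


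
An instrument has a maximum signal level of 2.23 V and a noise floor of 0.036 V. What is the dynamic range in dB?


Dynamic range = 20 * log10(Vmax / Vnoise).
DR = 20 * log10(2.23 / 0.036)
DR = 20 * log10(61.94)
DR = 35.84 dB

35.84 dB


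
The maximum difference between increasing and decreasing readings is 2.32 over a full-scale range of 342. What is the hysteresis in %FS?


Hysteresis = (max difference / full scale) * 100%.
H = (2.32 / 342) * 100
H = 0.678 %FS

0.678 %FS


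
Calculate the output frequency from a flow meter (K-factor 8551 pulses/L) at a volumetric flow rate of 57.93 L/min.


Frequency = K * Q / 60 (converting L/min to L/s).
f = 8551 * 57.93 / 60
f = 495359.43 / 60
f = 8255.99 Hz

8255.99 Hz


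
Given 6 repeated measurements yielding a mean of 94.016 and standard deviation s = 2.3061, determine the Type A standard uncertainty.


The standard uncertainty for Type A evaluation is u = s / sqrt(n).
u = 2.3061 / sqrt(6)
u = 2.3061 / 2.4495
u = 0.9415

0.9415


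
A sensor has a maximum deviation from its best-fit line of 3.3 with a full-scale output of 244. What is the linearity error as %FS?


Linearity error = (max deviation / full scale) * 100%.
Linearity = (3.3 / 244) * 100
Linearity = 1.352 %FS

1.352 %FS


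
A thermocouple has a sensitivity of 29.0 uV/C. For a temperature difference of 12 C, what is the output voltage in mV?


The thermocouple output V = sensitivity * dT.
V = 29.0 uV/C * 12 C
V = 348.0 uV
V = 0.348 mV

0.348 mV


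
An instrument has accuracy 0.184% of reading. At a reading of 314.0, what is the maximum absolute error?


Absolute error = (accuracy% / 100) * reading.
Error = (0.184 / 100) * 314.0
Error = 0.00184 * 314.0
Error = 0.5778

0.5778


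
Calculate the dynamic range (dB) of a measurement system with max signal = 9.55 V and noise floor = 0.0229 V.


Dynamic range = 20 * log10(Vmax / Vnoise).
DR = 20 * log10(9.55 / 0.0229)
DR = 20 * log10(417.03)
DR = 52.4 dB

52.4 dB


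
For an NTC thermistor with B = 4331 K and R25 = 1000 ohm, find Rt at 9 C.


NTC thermistor equation: Rt = R25 * exp(B * (1/T - 1/T25)).
T in Kelvin: 282.15 K, T25 = 298.15 K
1/T - 1/T25 = 1/282.15 - 1/298.15 = 0.0001902
B * (1/T - 1/T25) = 4331 * 0.0001902 = 0.8237
Rt = 1000 * exp(0.8237) = 2279.0 ohm

2279.0 ohm


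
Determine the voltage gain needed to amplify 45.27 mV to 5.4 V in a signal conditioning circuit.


Gain = Vout / Vin (converting to same units).
G = 5.4 V / 45.27 mV
G = 5400.0 mV / 45.27 mV
G = 119.28

119.28


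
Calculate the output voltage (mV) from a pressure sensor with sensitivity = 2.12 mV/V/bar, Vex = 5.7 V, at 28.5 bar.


Output = sensitivity * Vex * P.
Vout = 2.12 * 5.7 * 28.5
Vout = 12.084 * 28.5
Vout = 344.39 mV

344.39 mV


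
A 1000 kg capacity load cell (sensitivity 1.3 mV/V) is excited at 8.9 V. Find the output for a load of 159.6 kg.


Vout = rated_output * Vex * (load / capacity).
Vout = 1.3 * 8.9 * (159.6 / 1000)
Vout = 1.3 * 8.9 * 0.1596
Vout = 1.847 mV

1.847 mV


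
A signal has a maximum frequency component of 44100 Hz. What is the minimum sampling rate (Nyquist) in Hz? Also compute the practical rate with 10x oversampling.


By Nyquist theorem, fs_min = 2 * fmax.
fs_min = 2 * 44100 = 88200 Hz
Practical rate = 10 * fs_min = 10 * 88200 = 882000 Hz

fs_min = 88200 Hz, fs_practical = 882000 Hz


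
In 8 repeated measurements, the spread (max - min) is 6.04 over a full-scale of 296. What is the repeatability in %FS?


Repeatability = (spread / full scale) * 100%.
R = (6.04 / 296) * 100
R = 2.041 %FS

2.041 %FS


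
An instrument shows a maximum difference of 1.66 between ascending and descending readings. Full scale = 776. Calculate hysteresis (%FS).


Hysteresis = (max difference / full scale) * 100%.
H = (1.66 / 776) * 100
H = 0.214 %FS

0.214 %FS


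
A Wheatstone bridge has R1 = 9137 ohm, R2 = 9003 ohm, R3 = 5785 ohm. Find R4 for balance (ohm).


At balance: R1*R4 = R2*R3, so R4 = R2*R3/R1.
R4 = 9003 * 5785 / 9137
R4 = 52082355 / 9137
R4 = 5700.16 ohm

5700.16 ohm


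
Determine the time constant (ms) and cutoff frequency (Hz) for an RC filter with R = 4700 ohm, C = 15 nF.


Time constant: tau = R * C.
tau = 4700 * 1.50e-08 = 7.05e-05 s
tau = 0.0705 ms
Cutoff frequency: fc = 1 / (2*pi*R*C).
fc = 1 / (2*pi*7.05e-05) = 2257.52 Hz

tau = 0.0705 ms, fc = 2257.52 Hz


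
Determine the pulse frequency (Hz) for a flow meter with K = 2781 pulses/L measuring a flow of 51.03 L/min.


Frequency = K * Q / 60 (converting L/min to L/s).
f = 2781 * 51.03 / 60
f = 141914.43 / 60
f = 2365.24 Hz

2365.24 Hz


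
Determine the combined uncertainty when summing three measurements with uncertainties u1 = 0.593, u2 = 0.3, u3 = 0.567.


For a sum of independent quantities, uc = sqrt(u1^2 + u2^2 + u3^2).
uc = sqrt(0.593^2 + 0.3^2 + 0.567^2)
uc = sqrt(0.351649 + 0.09 + 0.321489)
uc = 0.8736

0.8736


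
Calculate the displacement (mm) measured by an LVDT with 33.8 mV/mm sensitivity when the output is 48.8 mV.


Displacement = Vout / sensitivity.
d = 48.8 / 33.8
d = 1.444 mm

1.444 mm


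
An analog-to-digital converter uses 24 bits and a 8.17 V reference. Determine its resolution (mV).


The resolution (LSB) of an ADC is Vref / 2^n.
LSB = 8.17 / 2^24
LSB = 8.17 / 16777216
LSB = 4.9e-07 V = 0.00048697 mV

0.00048697 mV


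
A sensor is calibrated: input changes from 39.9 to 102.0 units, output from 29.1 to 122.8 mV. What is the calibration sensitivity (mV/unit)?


Sensitivity = (y2 - y1) / (x2 - x1).
S = (122.8 - 29.1) / (102.0 - 39.9)
S = 93.7 / 62.1
S = 1.5089 mV/unit

1.5089 mV/unit


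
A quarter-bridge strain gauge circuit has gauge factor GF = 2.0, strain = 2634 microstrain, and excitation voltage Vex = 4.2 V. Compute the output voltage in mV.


Quarter bridge output: Vout = (GF * epsilon * Vex) / 4.
Vout = (2.0 * 2634e-6 * 4.2) / 4
Vout = 0.0221256 / 4 V
Vout = 0.0055314 V = 5.5314 mV

5.5314 mV


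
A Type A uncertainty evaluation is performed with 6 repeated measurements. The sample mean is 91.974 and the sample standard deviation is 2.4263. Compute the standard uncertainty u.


The standard uncertainty for Type A evaluation is u = s / sqrt(n).
u = 2.4263 / sqrt(6)
u = 2.4263 / 2.4495
u = 0.9905

0.9905


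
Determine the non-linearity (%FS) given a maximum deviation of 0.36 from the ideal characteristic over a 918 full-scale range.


Linearity error = (max deviation / full scale) * 100%.
Linearity = (0.36 / 918) * 100
Linearity = 0.039 %FS

0.039 %FS


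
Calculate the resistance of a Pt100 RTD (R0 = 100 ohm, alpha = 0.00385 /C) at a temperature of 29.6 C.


The RTD equation: Rt = R0 * (1 + alpha * T).
Rt = 100 * (1 + 0.00385 * 29.6)
Rt = 100 * (1 + 0.11396)
Rt = 100 * 1.11396
Rt = 111.396 ohm

111.396 ohm


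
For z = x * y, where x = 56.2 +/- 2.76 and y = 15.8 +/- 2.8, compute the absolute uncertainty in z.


For a product z = x*y, the relative uncertainty is:
uz/z = sqrt((ux/x)^2 + (uy/y)^2)
Relative uncertainties: ux/x = 2.76/56.2 = 0.04911
uy/y = 2.8/15.8 = 0.177215
z = 56.2 * 15.8 = 888.0
uz = 888.0 * sqrt(0.04911^2 + 0.177215^2) = 163.291

163.291


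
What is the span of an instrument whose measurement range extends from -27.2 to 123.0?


Span = upper range - lower range.
Span = 123.0 - (-27.2)
Span = 150.2

150.2


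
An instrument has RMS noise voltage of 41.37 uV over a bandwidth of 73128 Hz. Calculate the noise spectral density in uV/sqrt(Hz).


Noise spectral density = Vrms / sqrt(BW).
NSD = 41.37 / sqrt(73128)
NSD = 41.37 / 270.4219
NSD = 0.153 uV/sqrt(Hz)

0.153 uV/sqrt(Hz)


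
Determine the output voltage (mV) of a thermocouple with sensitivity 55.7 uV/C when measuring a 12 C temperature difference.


The thermocouple output V = sensitivity * dT.
V = 55.7 uV/C * 12 C
V = 668.4 uV
V = 0.668 mV

0.668 mV


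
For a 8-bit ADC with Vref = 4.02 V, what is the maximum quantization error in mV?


The maximum quantization error is +/- LSB/2.
LSB = Vref / 2^n = 4.02 / 256 = 0.01570312 V
Max error = LSB / 2 = 0.01570312 / 2 = 0.00785156 V
Max error = 7.8516 mV

7.8516 mV


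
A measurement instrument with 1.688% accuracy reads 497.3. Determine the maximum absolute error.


Absolute error = (accuracy% / 100) * reading.
Error = (1.688 / 100) * 497.3
Error = 0.01688 * 497.3
Error = 8.3944

8.3944


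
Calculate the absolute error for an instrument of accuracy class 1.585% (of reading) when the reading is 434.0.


Absolute error = (accuracy% / 100) * reading.
Error = (1.585 / 100) * 434.0
Error = 0.01585 * 434.0
Error = 6.8789

6.8789


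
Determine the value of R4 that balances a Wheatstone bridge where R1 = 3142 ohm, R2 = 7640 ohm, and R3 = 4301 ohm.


At balance: R1*R4 = R2*R3, so R4 = R2*R3/R1.
R4 = 7640 * 4301 / 3142
R4 = 32859640 / 3142
R4 = 10458.19 ohm

10458.19 ohm


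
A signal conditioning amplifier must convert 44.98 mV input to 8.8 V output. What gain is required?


Gain = Vout / Vin (converting to same units).
G = 8.8 V / 44.98 mV
G = 8800.0 mV / 44.98 mV
G = 195.64

195.64


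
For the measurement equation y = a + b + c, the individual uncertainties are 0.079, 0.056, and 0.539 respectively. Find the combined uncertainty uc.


For a sum of independent quantities, uc = sqrt(u1^2 + u2^2 + u3^2).
uc = sqrt(0.079^2 + 0.056^2 + 0.539^2)
uc = sqrt(0.006241 + 0.003136 + 0.290521)
uc = 0.5476

0.5476


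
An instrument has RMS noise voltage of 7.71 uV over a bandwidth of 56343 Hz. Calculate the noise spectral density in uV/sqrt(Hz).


Noise spectral density = Vrms / sqrt(BW).
NSD = 7.71 / sqrt(56343)
NSD = 7.71 / 237.3668
NSD = 0.0325 uV/sqrt(Hz)

0.0325 uV/sqrt(Hz)


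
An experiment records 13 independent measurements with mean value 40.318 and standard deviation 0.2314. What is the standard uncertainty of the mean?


The standard uncertainty for Type A evaluation is u = s / sqrt(n).
u = 0.2314 / sqrt(13)
u = 0.2314 / 3.6056
u = 0.0642

0.0642


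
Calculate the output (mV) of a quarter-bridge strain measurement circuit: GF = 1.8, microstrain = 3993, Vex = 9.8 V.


Quarter bridge output: Vout = (GF * epsilon * Vex) / 4.
Vout = (1.8 * 3993e-6 * 9.8) / 4
Vout = 0.07043652 / 4 V
Vout = 0.01760913 V = 17.6091 mV

17.6091 mV


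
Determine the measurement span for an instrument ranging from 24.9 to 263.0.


Span = upper range - lower range.
Span = 263.0 - (24.9)
Span = 238.1

238.1


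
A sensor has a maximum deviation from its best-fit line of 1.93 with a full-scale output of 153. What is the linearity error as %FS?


Linearity error = (max deviation / full scale) * 100%.
Linearity = (1.93 / 153) * 100
Linearity = 1.261 %FS

1.261 %FS


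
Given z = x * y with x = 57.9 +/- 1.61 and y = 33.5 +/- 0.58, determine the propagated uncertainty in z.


For a product z = x*y, the relative uncertainty is:
uz/z = sqrt((ux/x)^2 + (uy/y)^2)
Relative uncertainties: ux/x = 1.61/57.9 = 0.027807
uy/y = 0.58/33.5 = 0.017313
z = 57.9 * 33.5 = 1939.6
uz = 1939.6 * sqrt(0.027807^2 + 0.017313^2) = 63.535

63.535


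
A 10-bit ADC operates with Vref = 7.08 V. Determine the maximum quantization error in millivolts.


The maximum quantization error is +/- LSB/2.
LSB = Vref / 2^n = 7.08 / 1024 = 0.00691406 V
Max error = LSB / 2 = 0.00691406 / 2 = 0.00345703 V
Max error = 3.457 mV

3.457 mV


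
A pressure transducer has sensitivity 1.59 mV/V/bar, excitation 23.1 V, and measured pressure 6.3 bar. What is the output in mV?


Output = sensitivity * Vex * P.
Vout = 1.59 * 23.1 * 6.3
Vout = 36.729 * 6.3
Vout = 231.39 mV

231.39 mV


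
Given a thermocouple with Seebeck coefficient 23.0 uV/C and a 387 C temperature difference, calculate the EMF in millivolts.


The thermocouple output V = sensitivity * dT.
V = 23.0 uV/C * 387 C
V = 8901.0 uV
V = 8.901 mV

8.901 mV


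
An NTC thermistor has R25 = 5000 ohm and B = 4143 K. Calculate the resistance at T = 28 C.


NTC thermistor equation: Rt = R25 * exp(B * (1/T - 1/T25)).
T in Kelvin: 301.15 K, T25 = 298.15 K
1/T - 1/T25 = 1/301.15 - 1/298.15 = -3.341e-05
B * (1/T - 1/T25) = 4143 * -3.341e-05 = -0.1384
Rt = 5000 * exp(-0.1384) = 4353.6 ohm

4353.6 ohm


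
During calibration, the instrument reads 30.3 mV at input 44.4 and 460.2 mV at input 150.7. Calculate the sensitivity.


Sensitivity = (y2 - y1) / (x2 - x1).
S = (460.2 - 30.3) / (150.7 - 44.4)
S = 429.9 / 106.3
S = 4.0442 mV/unit

4.0442 mV/unit


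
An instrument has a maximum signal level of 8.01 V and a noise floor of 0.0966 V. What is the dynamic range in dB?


Dynamic range = 20 * log10(Vmax / Vnoise).
DR = 20 * log10(8.01 / 0.0966)
DR = 20 * log10(82.92)
DR = 38.37 dB

38.37 dB


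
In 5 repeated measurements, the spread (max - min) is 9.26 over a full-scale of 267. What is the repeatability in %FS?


Repeatability = (spread / full scale) * 100%.
R = (9.26 / 267) * 100
R = 3.468 %FS

3.468 %FS


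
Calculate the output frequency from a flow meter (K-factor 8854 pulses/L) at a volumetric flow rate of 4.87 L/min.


Frequency = K * Q / 60 (converting L/min to L/s).
f = 8854 * 4.87 / 60
f = 43118.98 / 60
f = 718.65 Hz

718.65 Hz


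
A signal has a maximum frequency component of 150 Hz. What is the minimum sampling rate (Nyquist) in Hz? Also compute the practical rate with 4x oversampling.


By Nyquist theorem, fs_min = 2 * fmax.
fs_min = 2 * 150 = 300 Hz
Practical rate = 4 * fs_min = 4 * 300 = 1200 Hz

fs_min = 300 Hz, fs_practical = 1200 Hz


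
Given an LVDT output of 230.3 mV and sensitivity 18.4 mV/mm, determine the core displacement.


Displacement = Vout / sensitivity.
d = 230.3 / 18.4
d = 12.516 mm

12.516 mm


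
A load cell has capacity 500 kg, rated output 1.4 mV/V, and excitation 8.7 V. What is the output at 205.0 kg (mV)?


Vout = rated_output * Vex * (load / capacity).
Vout = 1.4 * 8.7 * (205.0 / 500)
Vout = 1.4 * 8.7 * 0.41
Vout = 4.994 mV

4.994 mV


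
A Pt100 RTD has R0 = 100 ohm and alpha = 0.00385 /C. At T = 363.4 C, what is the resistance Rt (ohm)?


The RTD equation: Rt = R0 * (1 + alpha * T).
Rt = 100 * (1 + 0.00385 * 363.4)
Rt = 100 * (1 + 1.39909)
Rt = 100 * 2.39909
Rt = 239.909 ohm

239.909 ohm


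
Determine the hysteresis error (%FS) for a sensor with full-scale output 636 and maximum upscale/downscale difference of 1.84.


Hysteresis = (max difference / full scale) * 100%.
H = (1.84 / 636) * 100
H = 0.289 %FS

0.289 %FS


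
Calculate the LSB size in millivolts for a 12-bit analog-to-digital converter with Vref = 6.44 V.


The resolution (LSB) of an ADC is Vref / 2^n.
LSB = 6.44 / 2^12
LSB = 6.44 / 4096
LSB = 0.00157227 V = 1.57226562 mV

1.57226562 mV


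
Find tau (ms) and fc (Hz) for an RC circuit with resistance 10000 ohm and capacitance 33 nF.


Time constant: tau = R * C.
tau = 10000 * 3.30e-08 = 0.00033 s
tau = 0.33 ms
Cutoff frequency: fc = 1 / (2*pi*R*C).
fc = 1 / (2*pi*0.00033) = 482.29 Hz

tau = 0.33 ms, fc = 482.29 Hz


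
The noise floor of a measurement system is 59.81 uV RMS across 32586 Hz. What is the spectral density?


Noise spectral density = Vrms / sqrt(BW).
NSD = 59.81 / sqrt(32586)
NSD = 59.81 / 180.5159
NSD = 0.3313 uV/sqrt(Hz)

0.3313 uV/sqrt(Hz)


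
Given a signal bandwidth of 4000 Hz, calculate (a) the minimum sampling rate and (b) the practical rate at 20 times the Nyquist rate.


By Nyquist theorem, fs_min = 2 * fmax.
fs_min = 2 * 4000 = 8000 Hz
Practical rate = 20 * fs_min = 20 * 8000 = 160000 Hz

fs_min = 8000 Hz, fs_practical = 160000 Hz


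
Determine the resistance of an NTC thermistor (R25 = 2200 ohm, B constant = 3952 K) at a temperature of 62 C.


NTC thermistor equation: Rt = R25 * exp(B * (1/T - 1/T25)).
T in Kelvin: 335.15 K, T25 = 298.15 K
1/T - 1/T25 = 1/335.15 - 1/298.15 = -0.00037028
B * (1/T - 1/T25) = 3952 * -0.00037028 = -1.4633
Rt = 2200 * exp(-1.4633) = 509.2 ohm

509.2 ohm


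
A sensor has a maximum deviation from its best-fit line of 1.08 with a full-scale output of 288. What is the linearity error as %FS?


Linearity error = (max deviation / full scale) * 100%.
Linearity = (1.08 / 288) * 100
Linearity = 0.375 %FS

0.375 %FS


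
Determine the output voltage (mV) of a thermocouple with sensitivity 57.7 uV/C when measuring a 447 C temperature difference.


The thermocouple output V = sensitivity * dT.
V = 57.7 uV/C * 447 C
V = 25791.9 uV
V = 25.792 mV

25.792 mV


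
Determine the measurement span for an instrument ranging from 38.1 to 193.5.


Span = upper range - lower range.
Span = 193.5 - (38.1)
Span = 155.4

155.4


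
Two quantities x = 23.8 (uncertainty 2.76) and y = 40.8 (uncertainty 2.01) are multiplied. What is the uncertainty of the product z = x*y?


For a product z = x*y, the relative uncertainty is:
uz/z = sqrt((ux/x)^2 + (uy/y)^2)
Relative uncertainties: ux/x = 2.76/23.8 = 0.115966
uy/y = 2.01/40.8 = 0.049265
z = 23.8 * 40.8 = 971.0
uz = 971.0 * sqrt(0.115966^2 + 0.049265^2) = 122.348

122.348


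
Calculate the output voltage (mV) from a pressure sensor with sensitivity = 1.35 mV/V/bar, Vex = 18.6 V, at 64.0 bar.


Output = sensitivity * Vex * P.
Vout = 1.35 * 18.6 * 64.0
Vout = 25.11 * 64.0
Vout = 1607.04 mV

1607.04 mV


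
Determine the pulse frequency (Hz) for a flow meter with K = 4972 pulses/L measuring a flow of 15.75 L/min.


Frequency = K * Q / 60 (converting L/min to L/s).
f = 4972 * 15.75 / 60
f = 78309.0 / 60
f = 1305.15 Hz

1305.15 Hz


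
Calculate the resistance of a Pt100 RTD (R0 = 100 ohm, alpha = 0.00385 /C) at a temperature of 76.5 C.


The RTD equation: Rt = R0 * (1 + alpha * T).
Rt = 100 * (1 + 0.00385 * 76.5)
Rt = 100 * (1 + 0.294525)
Rt = 100 * 1.294525
Rt = 129.453 ohm

129.453 ohm


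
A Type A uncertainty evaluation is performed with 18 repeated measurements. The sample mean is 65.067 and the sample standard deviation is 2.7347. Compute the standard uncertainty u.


The standard uncertainty for Type A evaluation is u = s / sqrt(n).
u = 2.7347 / sqrt(18)
u = 2.7347 / 4.2426
u = 0.6446

0.6446


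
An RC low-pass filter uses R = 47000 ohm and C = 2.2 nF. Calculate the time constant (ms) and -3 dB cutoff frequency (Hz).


Time constant: tau = R * C.
tau = 47000 * 2.20e-09 = 0.0001034 s
tau = 0.1034 ms
Cutoff frequency: fc = 1 / (2*pi*R*C).
fc = 1 / (2*pi*0.0001034) = 1539.22 Hz

tau = 0.1034 ms, fc = 1539.22 Hz


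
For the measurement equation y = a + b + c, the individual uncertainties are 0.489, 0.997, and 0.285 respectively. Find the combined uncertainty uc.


For a sum of independent quantities, uc = sqrt(u1^2 + u2^2 + u3^2).
uc = sqrt(0.489^2 + 0.997^2 + 0.285^2)
uc = sqrt(0.239121 + 0.994009 + 0.081225)
uc = 1.1465

1.1465


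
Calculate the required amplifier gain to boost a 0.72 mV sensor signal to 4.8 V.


Gain = Vout / Vin (converting to same units).
G = 4.8 V / 0.72 mV
G = 4800.0 mV / 0.72 mV
G = 6666.67

6666.67


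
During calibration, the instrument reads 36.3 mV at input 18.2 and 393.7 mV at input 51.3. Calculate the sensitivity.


Sensitivity = (y2 - y1) / (x2 - x1).
S = (393.7 - 36.3) / (51.3 - 18.2)
S = 357.4 / 33.1
S = 10.7976 mV/unit

10.7976 mV/unit


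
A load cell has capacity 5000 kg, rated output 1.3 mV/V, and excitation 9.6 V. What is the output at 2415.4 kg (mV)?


Vout = rated_output * Vex * (load / capacity).
Vout = 1.3 * 9.6 * (2415.4 / 5000)
Vout = 1.3 * 9.6 * 0.48308
Vout = 6.029 mV

6.029 mV


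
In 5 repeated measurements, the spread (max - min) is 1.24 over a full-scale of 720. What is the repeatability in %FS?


Repeatability = (spread / full scale) * 100%.
R = (1.24 / 720) * 100
R = 0.172 %FS

0.172 %FS


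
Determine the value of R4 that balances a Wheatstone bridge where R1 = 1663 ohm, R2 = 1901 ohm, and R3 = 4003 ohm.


At balance: R1*R4 = R2*R3, so R4 = R2*R3/R1.
R4 = 1901 * 4003 / 1663
R4 = 7609703 / 1663
R4 = 4575.89 ohm

4575.89 ohm


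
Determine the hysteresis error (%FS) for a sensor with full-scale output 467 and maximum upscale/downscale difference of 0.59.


Hysteresis = (max difference / full scale) * 100%.
H = (0.59 / 467) * 100
H = 0.126 %FS

0.126 %FS


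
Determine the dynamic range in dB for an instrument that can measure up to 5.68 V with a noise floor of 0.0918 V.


Dynamic range = 20 * log10(Vmax / Vnoise).
DR = 20 * log10(5.68 / 0.0918)
DR = 20 * log10(61.87)
DR = 35.83 dB

35.83 dB


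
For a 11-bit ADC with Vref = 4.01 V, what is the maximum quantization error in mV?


The maximum quantization error is +/- LSB/2.
LSB = Vref / 2^n = 4.01 / 2048 = 0.00195801 V
Max error = LSB / 2 = 0.00195801 / 2 = 0.000979 V
Max error = 0.979 mV

0.979 mV


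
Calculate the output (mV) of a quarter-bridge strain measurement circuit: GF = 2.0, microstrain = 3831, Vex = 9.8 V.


Quarter bridge output: Vout = (GF * epsilon * Vex) / 4.
Vout = (2.0 * 3831e-6 * 9.8) / 4
Vout = 0.0750876 / 4 V
Vout = 0.0187719 V = 18.7719 mV

18.7719 mV


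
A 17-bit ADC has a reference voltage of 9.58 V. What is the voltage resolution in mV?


The resolution (LSB) of an ADC is Vref / 2^n.
LSB = 9.58 / 2^17
LSB = 9.58 / 131072
LSB = 7.309e-05 V = 0.0730896 mV

0.0730896 mV


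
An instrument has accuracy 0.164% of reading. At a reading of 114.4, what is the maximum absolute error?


Absolute error = (accuracy% / 100) * reading.
Error = (0.164 / 100) * 114.4
Error = 0.00164 * 114.4
Error = 0.1876

0.1876


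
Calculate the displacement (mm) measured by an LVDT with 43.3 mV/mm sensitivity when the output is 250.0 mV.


Displacement = Vout / sensitivity.
d = 250.0 / 43.3
d = 5.774 mm

5.774 mm


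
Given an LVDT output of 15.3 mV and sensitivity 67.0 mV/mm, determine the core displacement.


Displacement = Vout / sensitivity.
d = 15.3 / 67.0
d = 0.228 mm

0.228 mm


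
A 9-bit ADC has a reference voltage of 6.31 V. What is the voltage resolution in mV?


The resolution (LSB) of an ADC is Vref / 2^n.
LSB = 6.31 / 2^9
LSB = 6.31 / 512
LSB = 0.01232422 V = 12.32421875 mV

12.32421875 mV


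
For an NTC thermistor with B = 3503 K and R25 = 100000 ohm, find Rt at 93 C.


NTC thermistor equation: Rt = R25 * exp(B * (1/T - 1/T25)).
T in Kelvin: 366.15 K, T25 = 298.15 K
1/T - 1/T25 = 1/366.15 - 1/298.15 = -0.0006229
B * (1/T - 1/T25) = 3503 * -0.0006229 = -2.182
Rt = 100000 * exp(-2.182) = 11281.5 ohm

11281.5 ohm


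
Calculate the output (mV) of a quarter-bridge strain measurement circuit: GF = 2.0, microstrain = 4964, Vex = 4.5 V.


Quarter bridge output: Vout = (GF * epsilon * Vex) / 4.
Vout = (2.0 * 4964e-6 * 4.5) / 4
Vout = 0.044676 / 4 V
Vout = 0.011169 V = 11.169 mV

11.169 mV


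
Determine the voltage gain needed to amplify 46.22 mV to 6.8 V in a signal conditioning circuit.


Gain = Vout / Vin (converting to same units).
G = 6.8 V / 46.22 mV
G = 6800.0 mV / 46.22 mV
G = 147.12

147.12


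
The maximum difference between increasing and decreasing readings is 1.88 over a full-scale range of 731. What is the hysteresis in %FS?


Hysteresis = (max difference / full scale) * 100%.
H = (1.88 / 731) * 100
H = 0.257 %FS

0.257 %FS


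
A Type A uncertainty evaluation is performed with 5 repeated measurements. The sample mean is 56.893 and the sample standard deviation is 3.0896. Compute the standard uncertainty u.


The standard uncertainty for Type A evaluation is u = s / sqrt(n).
u = 3.0896 / sqrt(5)
u = 3.0896 / 2.2361
u = 1.3817

1.3817


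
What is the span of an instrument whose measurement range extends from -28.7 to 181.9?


Span = upper range - lower range.
Span = 181.9 - (-28.7)
Span = 210.6

210.6


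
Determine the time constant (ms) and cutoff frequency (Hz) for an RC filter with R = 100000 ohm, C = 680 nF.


Time constant: tau = R * C.
tau = 100000 * 6.80e-07 = 0.068 s
tau = 68.0 ms
Cutoff frequency: fc = 1 / (2*pi*R*C).
fc = 1 / (2*pi*0.068) = 2.34 Hz

tau = 68.0 ms, fc = 2.34 Hz


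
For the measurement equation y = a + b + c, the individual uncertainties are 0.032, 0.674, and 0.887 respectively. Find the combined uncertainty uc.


For a sum of independent quantities, uc = sqrt(u1^2 + u2^2 + u3^2).
uc = sqrt(0.032^2 + 0.674^2 + 0.887^2)
uc = sqrt(0.001024 + 0.454276 + 0.786769)
uc = 1.1145

1.1145


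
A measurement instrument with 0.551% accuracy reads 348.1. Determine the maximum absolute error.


Absolute error = (accuracy% / 100) * reading.
Error = (0.551 / 100) * 348.1
Error = 0.00551 * 348.1
Error = 1.918

1.918


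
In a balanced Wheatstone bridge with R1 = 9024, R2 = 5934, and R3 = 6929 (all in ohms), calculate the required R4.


At balance: R1*R4 = R2*R3, so R4 = R2*R3/R1.
R4 = 5934 * 6929 / 9024
R4 = 41116686 / 9024
R4 = 4556.37 ohm

4556.37 ohm


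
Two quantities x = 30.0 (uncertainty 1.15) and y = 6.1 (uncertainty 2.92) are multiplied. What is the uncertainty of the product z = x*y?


For a product z = x*y, the relative uncertainty is:
uz/z = sqrt((ux/x)^2 + (uy/y)^2)
Relative uncertainties: ux/x = 1.15/30.0 = 0.038333
uy/y = 2.92/6.1 = 0.478689
z = 30.0 * 6.1 = 183.0
uz = 183.0 * sqrt(0.038333^2 + 0.478689^2) = 87.88

87.88


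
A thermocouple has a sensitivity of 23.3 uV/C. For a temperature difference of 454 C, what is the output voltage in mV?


The thermocouple output V = sensitivity * dT.
V = 23.3 uV/C * 454 C
V = 10578.2 uV
V = 10.578 mV

10.578 mV


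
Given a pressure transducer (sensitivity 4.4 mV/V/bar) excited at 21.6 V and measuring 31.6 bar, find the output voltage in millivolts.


Output = sensitivity * Vex * P.
Vout = 4.4 * 21.6 * 31.6
Vout = 95.04 * 31.6
Vout = 3003.26 mV

3003.26 mV


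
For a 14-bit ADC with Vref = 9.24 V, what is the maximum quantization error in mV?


The maximum quantization error is +/- LSB/2.
LSB = Vref / 2^n = 9.24 / 16384 = 0.00056396 V
Max error = LSB / 2 = 0.00056396 / 2 = 0.00028198 V
Max error = 0.282 mV

0.282 mV


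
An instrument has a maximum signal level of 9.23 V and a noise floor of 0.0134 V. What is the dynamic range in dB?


Dynamic range = 20 * log10(Vmax / Vnoise).
DR = 20 * log10(9.23 / 0.0134)
DR = 20 * log10(688.81)
DR = 56.76 dB

56.76 dB


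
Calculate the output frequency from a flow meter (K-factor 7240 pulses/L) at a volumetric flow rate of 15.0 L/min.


Frequency = K * Q / 60 (converting L/min to L/s).
f = 7240 * 15.0 / 60
f = 108600.0 / 60
f = 1810.0 Hz

1810.0 Hz


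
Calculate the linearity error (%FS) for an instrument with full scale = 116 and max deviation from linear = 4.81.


Linearity error = (max deviation / full scale) * 100%.
Linearity = (4.81 / 116) * 100
Linearity = 4.147 %FS

4.147 %FS


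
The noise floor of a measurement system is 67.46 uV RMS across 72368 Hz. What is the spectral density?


Noise spectral density = Vrms / sqrt(BW).
NSD = 67.46 / sqrt(72368)
NSD = 67.46 / 269.013
NSD = 0.2508 uV/sqrt(Hz)

0.2508 uV/sqrt(Hz)


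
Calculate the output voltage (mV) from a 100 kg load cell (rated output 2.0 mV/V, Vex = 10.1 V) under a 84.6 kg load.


Vout = rated_output * Vex * (load / capacity).
Vout = 2.0 * 10.1 * (84.6 / 100)
Vout = 2.0 * 10.1 * 0.846
Vout = 17.089 mV

17.089 mV


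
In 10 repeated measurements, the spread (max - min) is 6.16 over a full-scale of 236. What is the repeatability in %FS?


Repeatability = (spread / full scale) * 100%.
R = (6.16 / 236) * 100
R = 2.61 %FS

2.61 %FS


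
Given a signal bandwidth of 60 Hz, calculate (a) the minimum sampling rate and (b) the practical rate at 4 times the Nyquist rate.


By Nyquist theorem, fs_min = 2 * fmax.
fs_min = 2 * 60 = 120 Hz
Practical rate = 4 * fs_min = 4 * 120 = 480 Hz

fs_min = 120 Hz, fs_practical = 480 Hz


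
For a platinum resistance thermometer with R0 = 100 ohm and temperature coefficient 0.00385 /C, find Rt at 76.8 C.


The RTD equation: Rt = R0 * (1 + alpha * T).
Rt = 100 * (1 + 0.00385 * 76.8)
Rt = 100 * (1 + 0.29568)
Rt = 100 * 1.29568
Rt = 129.568 ohm

129.568 ohm


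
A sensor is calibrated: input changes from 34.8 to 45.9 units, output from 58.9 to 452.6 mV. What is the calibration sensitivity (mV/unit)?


Sensitivity = (y2 - y1) / (x2 - x1).
S = (452.6 - 58.9) / (45.9 - 34.8)
S = 393.7 / 11.1
S = 35.4685 mV/unit

35.4685 mV/unit


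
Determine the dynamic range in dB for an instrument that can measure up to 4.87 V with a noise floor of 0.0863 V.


Dynamic range = 20 * log10(Vmax / Vnoise).
DR = 20 * log10(4.87 / 0.0863)
DR = 20 * log10(56.43)
DR = 35.03 dB

35.03 dB


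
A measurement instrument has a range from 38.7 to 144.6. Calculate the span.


Span = upper range - lower range.
Span = 144.6 - (38.7)
Span = 105.9

105.9


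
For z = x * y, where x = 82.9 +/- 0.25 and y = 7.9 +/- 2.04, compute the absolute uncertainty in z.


For a product z = x*y, the relative uncertainty is:
uz/z = sqrt((ux/x)^2 + (uy/y)^2)
Relative uncertainties: ux/x = 0.25/82.9 = 0.003016
uy/y = 2.04/7.9 = 0.258228
z = 82.9 * 7.9 = 654.9
uz = 654.9 * sqrt(0.003016^2 + 0.258228^2) = 169.128

169.128


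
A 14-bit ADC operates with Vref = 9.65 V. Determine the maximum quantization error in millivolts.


The maximum quantization error is +/- LSB/2.
LSB = Vref / 2^n = 9.65 / 16384 = 0.00058899 V
Max error = LSB / 2 = 0.00058899 / 2 = 0.00029449 V
Max error = 0.2945 mV

0.2945 mV


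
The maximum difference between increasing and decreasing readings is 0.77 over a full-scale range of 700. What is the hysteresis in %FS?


Hysteresis = (max difference / full scale) * 100%.
H = (0.77 / 700) * 100
H = 0.11 %FS

0.11 %FS


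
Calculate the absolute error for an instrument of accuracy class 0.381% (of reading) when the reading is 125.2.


Absolute error = (accuracy% / 100) * reading.
Error = (0.381 / 100) * 125.2
Error = 0.00381 * 125.2
Error = 0.477

0.477


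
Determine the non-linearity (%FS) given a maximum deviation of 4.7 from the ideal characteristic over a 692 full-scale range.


Linearity error = (max deviation / full scale) * 100%.
Linearity = (4.7 / 692) * 100
Linearity = 0.679 %FS

0.679 %FS


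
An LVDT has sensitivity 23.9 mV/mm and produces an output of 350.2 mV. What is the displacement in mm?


Displacement = Vout / sensitivity.
d = 350.2 / 23.9
d = 14.653 mm

14.653 mm


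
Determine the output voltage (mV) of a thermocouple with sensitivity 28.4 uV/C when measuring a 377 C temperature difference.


The thermocouple output V = sensitivity * dT.
V = 28.4 uV/C * 377 C
V = 10706.8 uV
V = 10.707 mV

10.707 mV


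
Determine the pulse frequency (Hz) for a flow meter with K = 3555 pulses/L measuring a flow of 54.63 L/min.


Frequency = K * Q / 60 (converting L/min to L/s).
f = 3555 * 54.63 / 60
f = 194209.65 / 60
f = 3236.83 Hz

3236.83 Hz


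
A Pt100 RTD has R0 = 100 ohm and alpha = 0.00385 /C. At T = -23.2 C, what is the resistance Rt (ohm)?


The RTD equation: Rt = R0 * (1 + alpha * T).
Rt = 100 * (1 + 0.00385 * -23.2)
Rt = 100 * (1 + -0.08932)
Rt = 100 * 0.91068
Rt = 91.068 ohm

91.068 ohm


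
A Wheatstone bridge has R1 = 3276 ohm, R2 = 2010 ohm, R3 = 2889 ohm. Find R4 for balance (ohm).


At balance: R1*R4 = R2*R3, so R4 = R2*R3/R1.
R4 = 2010 * 2889 / 3276
R4 = 5806890 / 3276
R4 = 1772.55 ohm

1772.55 ohm


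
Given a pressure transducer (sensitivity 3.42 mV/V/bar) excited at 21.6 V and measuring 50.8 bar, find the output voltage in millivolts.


Output = sensitivity * Vex * P.
Vout = 3.42 * 21.6 * 50.8
Vout = 73.872 * 50.8
Vout = 3752.7 mV

3752.7 mV


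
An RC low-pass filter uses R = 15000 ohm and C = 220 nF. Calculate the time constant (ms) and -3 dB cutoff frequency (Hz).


Time constant: tau = R * C.
tau = 15000 * 2.20e-07 = 0.0033 s
tau = 3.3 ms
Cutoff frequency: fc = 1 / (2*pi*R*C).
fc = 1 / (2*pi*0.0033) = 48.23 Hz

tau = 3.3 ms, fc = 48.23 Hz


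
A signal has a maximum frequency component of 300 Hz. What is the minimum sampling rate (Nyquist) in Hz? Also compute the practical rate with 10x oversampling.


By Nyquist theorem, fs_min = 2 * fmax.
fs_min = 2 * 300 = 600 Hz
Practical rate = 10 * fs_min = 10 * 600 = 6000 Hz

fs_min = 600 Hz, fs_practical = 6000 Hz


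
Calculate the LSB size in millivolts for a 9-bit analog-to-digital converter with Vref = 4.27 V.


The resolution (LSB) of an ADC is Vref / 2^n.
LSB = 4.27 / 2^9
LSB = 4.27 / 512
LSB = 0.00833984 V = 8.33984375 mV

8.33984375 mV


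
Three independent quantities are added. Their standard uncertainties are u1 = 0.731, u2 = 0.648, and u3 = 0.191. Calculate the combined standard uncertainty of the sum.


For a sum of independent quantities, uc = sqrt(u1^2 + u2^2 + u3^2).
uc = sqrt(0.731^2 + 0.648^2 + 0.191^2)
uc = sqrt(0.534361 + 0.419904 + 0.036481)
uc = 0.9954

0.9954


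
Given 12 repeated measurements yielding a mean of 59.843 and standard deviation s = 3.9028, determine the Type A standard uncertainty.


The standard uncertainty for Type A evaluation is u = s / sqrt(n).
u = 3.9028 / sqrt(12)
u = 3.9028 / 3.4641
u = 1.1266

1.1266


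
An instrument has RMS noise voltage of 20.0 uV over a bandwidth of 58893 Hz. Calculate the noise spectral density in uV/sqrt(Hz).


Noise spectral density = Vrms / sqrt(BW).
NSD = 20.0 / sqrt(58893)
NSD = 20.0 / 242.6788
NSD = 0.0824 uV/sqrt(Hz)

0.0824 uV/sqrt(Hz)


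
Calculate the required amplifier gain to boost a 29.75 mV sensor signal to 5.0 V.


Gain = Vout / Vin (converting to same units).
G = 5.0 V / 29.75 mV
G = 5000.0 mV / 29.75 mV
G = 168.07

168.07


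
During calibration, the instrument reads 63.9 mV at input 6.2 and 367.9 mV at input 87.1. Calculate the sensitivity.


Sensitivity = (y2 - y1) / (x2 - x1).
S = (367.9 - 63.9) / (87.1 - 6.2)
S = 304.0 / 80.9
S = 3.7577 mV/unit

3.7577 mV/unit


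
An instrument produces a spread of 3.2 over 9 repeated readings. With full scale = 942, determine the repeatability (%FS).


Repeatability = (spread / full scale) * 100%.
R = (3.2 / 942) * 100
R = 0.34 %FS

0.34 %FS


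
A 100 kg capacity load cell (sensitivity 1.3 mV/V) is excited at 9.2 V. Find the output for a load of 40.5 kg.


Vout = rated_output * Vex * (load / capacity).
Vout = 1.3 * 9.2 * (40.5 / 100)
Vout = 1.3 * 9.2 * 0.405
Vout = 4.844 mV

4.844 mV


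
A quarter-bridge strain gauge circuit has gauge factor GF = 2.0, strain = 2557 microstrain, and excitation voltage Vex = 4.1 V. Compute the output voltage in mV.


Quarter bridge output: Vout = (GF * epsilon * Vex) / 4.
Vout = (2.0 * 2557e-6 * 4.1) / 4
Vout = 0.0209674 / 4 V
Vout = 0.00524185 V = 5.2418 mV

5.2418 mV


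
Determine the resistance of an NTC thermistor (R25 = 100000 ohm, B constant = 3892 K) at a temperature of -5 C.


NTC thermistor equation: Rt = R25 * exp(B * (1/T - 1/T25)).
T in Kelvin: 268.15 K, T25 = 298.15 K
1/T - 1/T25 = 1/268.15 - 1/298.15 = 0.00037524
B * (1/T - 1/T25) = 3892 * 0.00037524 = 1.4604
Rt = 100000 * exp(1.4604) = 430782.2 ohm

430782.2 ohm


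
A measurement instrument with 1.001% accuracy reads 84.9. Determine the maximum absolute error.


Absolute error = (accuracy% / 100) * reading.
Error = (1.001 / 100) * 84.9
Error = 0.01001 * 84.9
Error = 0.8498

0.8498


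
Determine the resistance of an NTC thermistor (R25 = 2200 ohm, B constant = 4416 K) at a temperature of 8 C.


NTC thermistor equation: Rt = R25 * exp(B * (1/T - 1/T25)).
T in Kelvin: 281.15 K, T25 = 298.15 K
1/T - 1/T25 = 1/281.15 - 1/298.15 = 0.0002028
B * (1/T - 1/T25) = 4416 * 0.0002028 = 0.8956
Rt = 2200 * exp(0.8956) = 5387.3 ohm

5387.3 ohm


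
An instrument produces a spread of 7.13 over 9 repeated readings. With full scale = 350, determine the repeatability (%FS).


Repeatability = (spread / full scale) * 100%.
R = (7.13 / 350) * 100
R = 2.037 %FS

2.037 %FS


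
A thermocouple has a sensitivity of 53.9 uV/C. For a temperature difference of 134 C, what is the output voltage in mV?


The thermocouple output V = sensitivity * dT.
V = 53.9 uV/C * 134 C
V = 7222.6 uV
V = 7.223 mV

7.223 mV


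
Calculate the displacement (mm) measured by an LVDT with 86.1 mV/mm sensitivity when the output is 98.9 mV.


Displacement = Vout / sensitivity.
d = 98.9 / 86.1
d = 1.149 mm

1.149 mm


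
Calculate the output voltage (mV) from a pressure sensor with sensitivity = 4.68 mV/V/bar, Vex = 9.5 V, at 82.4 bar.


Output = sensitivity * Vex * P.
Vout = 4.68 * 9.5 * 82.4
Vout = 44.46 * 82.4
Vout = 3663.5 mV

3663.5 mV


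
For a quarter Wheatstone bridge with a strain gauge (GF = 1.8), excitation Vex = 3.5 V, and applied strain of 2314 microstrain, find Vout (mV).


Quarter bridge output: Vout = (GF * epsilon * Vex) / 4.
Vout = (1.8 * 2314e-6 * 3.5) / 4
Vout = 0.0145782 / 4 V
Vout = 0.00364455 V = 3.6445 mV

3.6445 mV


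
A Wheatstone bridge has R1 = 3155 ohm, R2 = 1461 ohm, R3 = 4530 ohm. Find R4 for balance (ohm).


At balance: R1*R4 = R2*R3, so R4 = R2*R3/R1.
R4 = 1461 * 4530 / 3155
R4 = 6618330 / 3155
R4 = 2097.73 ohm

2097.73 ohm


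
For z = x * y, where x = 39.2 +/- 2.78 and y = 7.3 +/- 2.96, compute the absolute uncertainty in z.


For a product z = x*y, the relative uncertainty is:
uz/z = sqrt((ux/x)^2 + (uy/y)^2)
Relative uncertainties: ux/x = 2.78/39.2 = 0.070918
uy/y = 2.96/7.3 = 0.405479
z = 39.2 * 7.3 = 286.2
uz = 286.2 * sqrt(0.070918^2 + 0.405479^2) = 117.793

117.793
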